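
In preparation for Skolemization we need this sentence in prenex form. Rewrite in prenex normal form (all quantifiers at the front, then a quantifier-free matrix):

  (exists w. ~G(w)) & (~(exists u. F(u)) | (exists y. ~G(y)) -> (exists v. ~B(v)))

Rewrite implications/biconditionals: A → B as ¬A ∨ B.
  (exists w. ~G(w)) & (~(~(exists u. F(u)) | (exists y. ~G(y))) | (exists v. ~B(v)))
Move each ¬ inward, flipping quantifiers it crosses:
  (exists w. ~G(w)) & ((exists u. F(u)) & (forall y. G(y)) | (exists v. ~B(v)))
Finally move all quantifiers to the prefix:
  exists w. exists u. forall y. exists v. (~G(w) & (F(u) & G(y) | ~B(v)))

exists w. exists u. forall y. exists v. (~G(w) & (F(u) & G(y) | ~B(v)))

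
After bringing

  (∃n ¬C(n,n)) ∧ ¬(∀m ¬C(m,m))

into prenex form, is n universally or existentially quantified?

existential

Push ¬ through the quantifiers and connectives to reach negation normal form:
  (∃n ¬C(n,n)) ∧ (∃m C(m,m))
Extract every quantifier outward, since the variables are now distinct and don't occur free across branches:
  ∃n ∃m (¬C(n,n) ∧ C(m,m))
The quantifier ∃n sits under an even number of negations, so it remains existential.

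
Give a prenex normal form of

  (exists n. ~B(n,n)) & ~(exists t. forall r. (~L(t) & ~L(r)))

exists n. forall t. exists r. (~B(n,n) & (L(t) | L(r)))

Drive negations inward (¬∀x A ≡ ∃x ¬A, ¬∃x A ≡ ∀x ¬A, De Morgan for ∧/∨):
  (exists n. ~B(n,n)) & (forall t. exists r. (L(t) | L(r)))
Finally move all quantifiers to the prefix:
  exists n. forall t. exists r. (~B(n,n) & (L(t) | L(r)))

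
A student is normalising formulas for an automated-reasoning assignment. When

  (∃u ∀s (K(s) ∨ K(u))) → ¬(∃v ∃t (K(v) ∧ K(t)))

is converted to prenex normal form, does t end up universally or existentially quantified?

universal

Eliminate → and ↔ using ¬ and ∨.
  ¬(∃u ∀s (K(s) ∨ K(u))) ∨ ¬(∃v ∃t (K(v) ∧ K(t)))
Push ¬ through the quantifiers and connectives to reach negation normal form:
  (∀u ∃s (¬K(s) ∧ ¬K(u))) ∨ (∀v ∀t (¬K(v) ∨ ¬K(t)))
Pull the quantifiers to the front (each side's bound variable is not free in the other side):
  ∀u ∃s ∀v ∀t (¬K(s) ∧ ¬K(u) ∨ ¬K(v) ∨ ¬K(t))
The quantifier ∃t sits under an odd number of negations (counting the antecedent side of each →), so it flips to ∀t.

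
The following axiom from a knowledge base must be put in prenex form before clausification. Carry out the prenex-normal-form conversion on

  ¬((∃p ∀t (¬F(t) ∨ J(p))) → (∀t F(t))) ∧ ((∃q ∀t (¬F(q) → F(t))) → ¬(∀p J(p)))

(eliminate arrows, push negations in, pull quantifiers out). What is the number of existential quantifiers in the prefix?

Rewrite implications/biconditionals: A → B as ¬A ∨ B.
  ¬(¬(∃p ∀t (¬F(t) ∨ J(p))) ∨ (∀t F(t))) ∧ (¬(∃q ∀t (¬¬F(q) ∨ F(t))) ∨ ¬(∀p J(p)))
Push ¬ through the quantifiers and connectives to reach negation normal form:
  (∃p ∀t (¬F(t) ∨ J(p))) ∧ (∃t ¬F(t)) ∧ ((∀q ∃t (¬F(q) ∧ ¬F(t))) ∨ (∃p ¬J(p)))
Rename bound variables to avoid capture: t↦w, t↦x, p↦c.
  (∃p ∀t (¬F(t) ∨ J(p))) ∧ (∃w ¬F(w)) ∧ ((∀q ∃x (¬F(q) ∧ ¬F(x))) ∨ (∃c ¬J(c)))
Extract every quantifier outward, since the variables are now distinct and don't occur free across branches:
  ∃p ∀t ∃w ∀q ∃x ∃c ((¬F(t) ∨ J(p)) ∧ ¬F(w) ∧ (¬F(q) ∧ ¬F(x) ∨ ¬J(c)))
The prefix is ∃p ∀t ∃w ∀q ∃x ∃c: 2 universal, 4 existential.

4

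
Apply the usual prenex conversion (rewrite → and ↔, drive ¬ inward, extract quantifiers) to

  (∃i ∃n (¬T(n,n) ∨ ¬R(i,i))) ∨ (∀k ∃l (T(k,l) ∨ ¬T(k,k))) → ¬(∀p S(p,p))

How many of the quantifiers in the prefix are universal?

3

First replace A → B with ¬A ∨ B.
  ¬((∃i ∃n (¬T(n,n) ∨ ¬R(i,i))) ∨ (∀k ∃l (T(k,l) ∨ ¬T(k,k)))) ∨ ¬(∀p S(p,p))
Push ¬ through the quantifiers and connectives to reach negation normal form:
  (∀i ∀n (T(n,n) ∧ R(i,i))) ∧ (∃k ∀l (¬T(k,l) ∧ T(k,k))) ∨ (∃p ¬S(p,p))
All bound variables are already distinct, so no renaming is needed.
Finally move all quantifiers to the prefix:
  ∀i ∀n ∃k ∀l ∃p (T(n,n) ∧ R(i,i) ∧ ¬T(k,l) ∧ T(k,k) ∨ ¬S(p,p))
The prefix is ∀i ∀n ∃k ∀l ∃p: 3 universal, 2 existential.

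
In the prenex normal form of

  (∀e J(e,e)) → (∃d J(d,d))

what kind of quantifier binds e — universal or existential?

existential

Rewrite implications/biconditionals: A → B as ¬A ∨ B.
  ¬(∀e J(e,e)) ∨ (∃d J(d,d))
Push ¬ through the quantifiers and connectives to reach negation normal form:
  (∃e ¬J(e,e)) ∨ (∃d J(d,d))
All bound variables are already distinct, so no renaming is needed.
Finally move all quantifiers to the prefix:
  ∃e ∃d (¬J(e,e) ∨ J(d,d))
The quantifier ∀e sits under an odd number of negations (counting the antecedent side of each →), so it flips to ∃e.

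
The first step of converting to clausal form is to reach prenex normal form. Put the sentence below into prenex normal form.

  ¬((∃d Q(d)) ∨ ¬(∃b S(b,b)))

∀d ∃b (¬Q(d) ∧ S(b,b))

Drive negations inward (¬∀x A ≡ ∃x ¬A, ¬∃x A ≡ ∀x ¬A, De Morgan for ∧/∨):
  (∀d ¬Q(d)) ∧ (∃b S(b,b))
Extract every quantifier outward, since the variables are now distinct and don't occur free across branches:
  ∀d ∃b (¬Q(d) ∧ S(b,b))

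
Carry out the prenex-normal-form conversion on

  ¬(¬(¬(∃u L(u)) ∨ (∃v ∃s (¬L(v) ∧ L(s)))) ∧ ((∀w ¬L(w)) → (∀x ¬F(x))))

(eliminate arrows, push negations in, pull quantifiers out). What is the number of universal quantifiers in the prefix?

2

Rewrite implications/biconditionals: A → B as ¬A ∨ B.
  ¬(¬(¬(∃u L(u)) ∨ (∃v ∃s (¬L(v) ∧ L(s)))) ∧ (¬(∀w ¬L(w)) ∨ (∀x ¬F(x))))
Move each ¬ inward, flipping quantifiers it crosses:
  (∀u ¬L(u)) ∨ (∃v ∃s (¬L(v) ∧ L(s))) ∨ (∀w ¬L(w)) ∧ (∃x F(x))
Pull the quantifiers to the front (each side's bound variable is not free in the other side):
  ∀u ∃v ∃s ∀w ∃x (¬L(u) ∨ ¬L(v) ∧ L(s) ∨ ¬L(w) ∧ F(x))
The prefix is ∀u ∃v ∃s ∀w ∃x: 2 universal, 3 existential.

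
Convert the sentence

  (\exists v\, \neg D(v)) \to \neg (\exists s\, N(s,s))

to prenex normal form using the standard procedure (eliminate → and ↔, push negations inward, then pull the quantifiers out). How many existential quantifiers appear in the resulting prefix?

Eliminate → and ↔ using ¬ and ∨.
  \neg (\exists v\, \neg D(v)) \lor \neg (\exists s\, N(s,s))
Push ¬ through the quantifiers and connectives to reach negation normal form:
  (\forall v\, D(v)) \lor (\forall s\, \neg N(s,s))
All bound variables are already distinct, so no renaming is needed.
Finally move all quantifiers to the prefix:
  \forall v\, \forall s\, (D(v) \lor \neg N(s,s))
The prefix is \forall v \forall s: 2 universal, 0 existential.

0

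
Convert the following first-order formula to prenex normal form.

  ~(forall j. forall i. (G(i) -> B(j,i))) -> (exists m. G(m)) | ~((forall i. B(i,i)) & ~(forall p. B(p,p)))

forall j. forall i. exists m. exists u1. forall p. (~G(i) | B(j,i) | G(m) | ~B(u1,u1) | B(p,p))

First replace A → B with ¬A ∨ B.
  ~~(forall j. forall i. (~G(i) | B(j,i))) | (exists m. G(m)) | ~((forall i. B(i,i)) & ~(forall p. B(p,p)))
Push ¬ through the quantifiers and connectives to reach negation normal form:
  (forall j. forall i. (~G(i) | B(j,i))) | (exists m. G(m)) | (exists i. ~B(i,i)) | (forall p. B(p,p))
Standardize variables apart so no two quantifiers bind the same name: i↦u1.
  (forall j. forall i. (~G(i) | B(j,i))) | (exists m. G(m)) | (exists u1. ~B(u1,u1)) | (forall p. B(p,p))
Finally move all quantifiers to the prefix:
  forall j. forall i. exists m. exists u1. forall p. (~G(i) | B(j,i) | G(m) | ~B(u1,u1) | B(p,p))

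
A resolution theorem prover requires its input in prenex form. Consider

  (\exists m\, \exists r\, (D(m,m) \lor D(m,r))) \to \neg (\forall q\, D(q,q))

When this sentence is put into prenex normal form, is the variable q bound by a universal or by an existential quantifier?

existential

Rewrite implications/biconditionals: A → B as ¬A ∨ B.
  \neg (\exists m\, \exists r\, (D(m,m) \lor D(m,r))) \lor \neg (\forall q\, D(q,q))
Push ¬ through the quantifiers and connectives to reach negation normal form:
  (\forall m\, \forall r\, (\neg D(m,m) \land \neg D(m,r))) \lor (\exists q\, \neg D(q,q))
All bound variables are already distinct, so no renaming is needed.
Extract every quantifier outward, since the variables are now distinct and don't occur free across branches:
  \forall m\, \forall r\, \exists q\, (\neg D(m,m) \land \neg D(m,r) \lor \neg D(q,q))
The quantifier \forall q sits under an odd number of negations (counting the antecedent side of each →), so it flips to \exists q.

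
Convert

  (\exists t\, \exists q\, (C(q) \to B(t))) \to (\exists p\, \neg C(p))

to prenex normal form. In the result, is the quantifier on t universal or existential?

universal

Rewrite implications/biconditionals: A → B as ¬A ∨ B.
  \neg (\exists t\, \exists q\, (\neg C(q) \lor B(t))) \lor (\exists p\, \neg C(p))
Drive negations inward (¬∀x A ≡ ∃x ¬A, ¬∃x A ≡ ∀x ¬A, De Morgan for ∧/∨):
  (\forall t\, \forall q\, (C(q) \land \neg B(t))) \lor (\exists p\, \neg C(p))
All bound variables are already distinct, so no renaming is needed.
Extract every quantifier outward, since the variables are now distinct and don't occur free across branches:
  \forall t\, \forall q\, \exists p\, (C(q) \land \neg B(t) \lor \neg C(p))
The quantifier \exists t sits under an odd number of negations (counting the antecedent side of each →), so it flips to \forall t.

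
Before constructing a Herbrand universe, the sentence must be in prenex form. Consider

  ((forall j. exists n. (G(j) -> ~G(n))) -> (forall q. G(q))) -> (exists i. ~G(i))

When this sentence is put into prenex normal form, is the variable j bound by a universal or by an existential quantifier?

First replace A → B with ¬A ∨ B.
  ~(~(forall j. exists n. (~G(j) | ~G(n))) | (forall q. G(q))) | (exists i. ~G(i))
Push ¬ through the quantifiers and connectives to reach negation normal form:
  (forall j. exists n. (~G(j) | ~G(n))) & (exists q. ~G(q)) | (exists i. ~G(i))
All bound variables are already distinct, so no renaming is needed.
Extract every quantifier outward, since the variables are now distinct and don't occur free across branches:
  forall j. exists n. exists q. exists i. ((~G(j) | ~G(n)) & ~G(q) | ~G(i))
The quantifier forall j sits under an even number of negations (counting the antecedent side of each →), so it remains universal.

universal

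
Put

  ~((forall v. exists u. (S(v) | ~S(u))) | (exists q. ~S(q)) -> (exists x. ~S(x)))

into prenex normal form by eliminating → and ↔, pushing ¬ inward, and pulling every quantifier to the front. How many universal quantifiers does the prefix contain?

2

Eliminate → and ↔ using ¬ and ∨.
  ~(~((forall v. exists u. (S(v) | ~S(u))) | (exists q. ~S(q))) | (exists x. ~S(x)))
Push ¬ through the quantifiers and connectives to reach negation normal form:
  ((forall v. exists u. (S(v) | ~S(u))) | (exists q. ~S(q))) & (forall x. S(x))
Finally move all quantifiers to the prefix:
  forall v. exists u. exists q. forall x. ((S(v) | ~S(u) | ~S(q)) & S(x))
The prefix is forall v exists u exists q forall x: 2 universal, 2 existential.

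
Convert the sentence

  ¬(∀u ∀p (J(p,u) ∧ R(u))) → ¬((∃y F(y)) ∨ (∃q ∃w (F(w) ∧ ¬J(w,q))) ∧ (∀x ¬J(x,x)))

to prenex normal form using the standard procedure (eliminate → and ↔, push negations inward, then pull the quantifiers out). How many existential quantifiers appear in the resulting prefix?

Eliminate → and ↔ using ¬ and ∨.
  ¬¬(∀u ∀p (J(p,u) ∧ R(u))) ∨ ¬((∃y F(y)) ∨ (∃q ∃w (F(w) ∧ ¬J(w,q))) ∧ (∀x ¬J(x,x)))
Drive negations inward (¬∀x A ≡ ∃x ¬A, ¬∃x A ≡ ∀x ¬A, De Morgan for ∧/∨):
  (∀u ∀p (J(p,u) ∧ R(u))) ∨ (∀y ¬F(y)) ∧ ((∀q ∀w (¬F(w) ∨ J(w,q))) ∨ (∃x J(x,x)))
All bound variables are already distinct, so no renaming is needed.
Extract every quantifier outward, since the variables are now distinct and don't occur free across branches:
  ∀u ∀p ∀y ∀q ∀w ∃x (J(p,u) ∧ R(u) ∨ ¬F(y) ∧ (¬F(w) ∨ J(w,q) ∨ J(x,x)))
The prefix is ∀u ∀p ∀y ∀q ∀w ∃x: 5 universal, 1 existential.

1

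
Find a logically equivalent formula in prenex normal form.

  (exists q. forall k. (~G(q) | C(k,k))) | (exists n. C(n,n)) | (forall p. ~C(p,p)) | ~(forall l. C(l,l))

Push ¬ through the quantifiers and connectives to reach negation normal form:
  (exists q. forall k. (~G(q) | C(k,k))) | (exists n. C(n,n)) | (forall p. ~C(p,p)) | (exists l. ~C(l,l))
All bound variables are already distinct, so no renaming is needed.
Pull the quantifiers to the front (each side's bound variable is not free in the other side):
  exists q. forall k. exists n. forall p. exists l. (~G(q) | C(k,k) | C(n,n) | ~C(p,p) | ~C(l,l))

exists q. forall k. exists n. forall p. exists l. (~G(q) | C(k,k) | C(n,n) | ~C(p,p) | ~C(l,l))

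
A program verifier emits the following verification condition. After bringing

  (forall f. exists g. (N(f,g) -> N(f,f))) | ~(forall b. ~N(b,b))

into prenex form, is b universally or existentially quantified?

existential

Eliminate → and ↔ using ¬ and ∨.
  (forall f. exists g. (~N(f,g) | N(f,f))) | ~(forall b. ~N(b,b))
Push ¬ through the quantifiers and connectives to reach negation normal form:
  (forall f. exists g. (~N(f,g) | N(f,f))) | (exists b. N(b,b))
Finally move all quantifiers to the prefix:
  forall f. exists g. exists b. (~N(f,g) | N(f,f) | N(b,b))
The quantifier forall b sits under an odd number of negations (counting the antecedent side of each →), so it flips to exists b.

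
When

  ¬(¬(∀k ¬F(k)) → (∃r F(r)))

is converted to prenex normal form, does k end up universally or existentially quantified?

existential

Eliminate → and ↔ using ¬ and ∨.
  ¬(¬¬(∀k ¬F(k)) ∨ (∃r F(r)))
Drive negations inward (¬∀x A ≡ ∃x ¬A, ¬∃x A ≡ ∀x ¬A, De Morgan for ∧/∨):
  (∃k F(k)) ∧ (∀r ¬F(r))
All bound variables are already distinct, so no renaming is needed.
Extract every quantifier outward, since the variables are now distinct and don't occur free across branches:
  ∃k ∀r (F(k) ∧ ¬F(r))
The quantifier ∀k sits under an odd number of negations (counting the antecedent side of each →), so it flips to ∃k.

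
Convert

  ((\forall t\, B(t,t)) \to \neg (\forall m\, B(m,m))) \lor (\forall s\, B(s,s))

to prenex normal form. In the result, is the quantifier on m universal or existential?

existential

Rewrite implications/biconditionals: A → B as ¬A ∨ B.
  \neg (\forall t\, B(t,t)) \lor \neg (\forall m\, B(m,m)) \lor (\forall s\, B(s,s))
Drive negations inward (¬∀x A ≡ ∃x ¬A, ¬∃x A ≡ ∀x ¬A, De Morgan for ∧/∨):
  (\exists t\, \neg B(t,t)) \lor (\exists m\, \neg B(m,m)) \lor (\forall s\, B(s,s))
All bound variables are already distinct, so no renaming is needed.
Pull the quantifiers to the front (each side's bound variable is not free in the other side):
  \exists t\, \exists m\, \forall s\, (\neg B(t,t) \lor \neg B(m,m) \lor B(s,s))
The quantifier \forall m sits under an odd number of negations (counting the antecedent side of each →), so it flips to \exists m.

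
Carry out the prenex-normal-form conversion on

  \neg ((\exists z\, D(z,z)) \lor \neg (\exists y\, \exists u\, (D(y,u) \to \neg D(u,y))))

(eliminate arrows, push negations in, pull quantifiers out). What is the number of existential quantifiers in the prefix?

Rewrite implications/biconditionals: A → B as ¬A ∨ B.
  \neg ((\exists z\, D(z,z)) \lor \neg (\exists y\, \exists u\, (\neg D(y,u) \lor \neg D(u,y))))
Drive negations inward (¬∀x A ≡ ∃x ¬A, ¬∃x A ≡ ∀x ¬A, De Morgan for ∧/∨):
  (\forall z\, \neg D(z,z)) \land (\exists y\, \exists u\, (\neg D(y,u) \lor \neg D(u,y)))
Extract every quantifier outward, since the variables are now distinct and don't occur free across branches:
  \forall z\, \exists y\, \exists u\, (\neg D(z,z) \land (\neg D(y,u) \lor \neg D(u,y)))
The prefix is \forall z \exists y \exists u: 1 universal, 2 existential.

2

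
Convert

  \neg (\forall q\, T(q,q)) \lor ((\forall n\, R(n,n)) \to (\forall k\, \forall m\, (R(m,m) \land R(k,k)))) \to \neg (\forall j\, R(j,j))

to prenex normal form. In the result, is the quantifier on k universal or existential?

Eliminate → and ↔ using ¬ and ∨.
  \neg (\neg (\forall q\, T(q,q)) \lor \neg (\forall n\, R(n,n)) \lor (\forall k\, \forall m\, (R(m,m) \land R(k,k)))) \lor \neg (\forall j\, R(j,j))
Move each ¬ inward, flipping quantifiers it crosses:
  (\forall q\, T(q,q)) \land (\forall n\, R(n,n)) \land (\exists k\, \exists m\, (\neg R(m,m) \lor \neg R(k,k))) \lor (\exists j\, \neg R(j,j))
All bound variables are already distinct, so no renaming is needed.
Pull the quantifiers to the front (each side's bound variable is not free in the other side):
  \forall q\, \forall n\, \exists k\, \exists m\, \exists j\, (T(q,q) \land R(n,n) \land (\neg R(m,m) \lor \neg R(k,k)) \lor \neg R(j,j))
The quantifier \forall k sits under an odd number of negations (counting the antecedent side of each →), so it flips to \exists k.

existential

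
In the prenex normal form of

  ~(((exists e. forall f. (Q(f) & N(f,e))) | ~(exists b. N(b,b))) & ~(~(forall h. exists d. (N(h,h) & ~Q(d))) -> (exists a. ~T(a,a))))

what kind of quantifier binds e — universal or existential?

Eliminate → and ↔ using ¬ and ∨.
  ~(((exists e. forall f. (Q(f) & N(f,e))) | ~(exists b. N(b,b))) & ~(~~(forall h. exists d. (N(h,h) & ~Q(d))) | (exists a. ~T(a,a))))
Move each ¬ inward, flipping quantifiers it crosses:
  (forall e. exists f. (~Q(f) | ~N(f,e))) & (exists b. N(b,b)) | (forall h. exists d. (N(h,h) & ~Q(d))) | (exists a. ~T(a,a))
Finally move all quantifiers to the prefix:
  forall e. exists f. exists b. forall h. exists d. exists a. ((~Q(f) | ~N(f,e)) & N(b,b) | N(h,h) & ~Q(d) | ~T(a,a))
The quantifier exists e sits under an odd number of negations (counting the antecedent side of each →), so it flips to forall e.

universal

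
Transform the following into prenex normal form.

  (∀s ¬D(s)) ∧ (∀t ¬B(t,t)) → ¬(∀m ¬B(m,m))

∃s ∃t ∃m (D(s) ∨ B(t,t) ∨ B(m,m))

Eliminate → and ↔ using ¬ and ∨.
  ¬((∀s ¬D(s)) ∧ (∀t ¬B(t,t))) ∨ ¬(∀m ¬B(m,m))
Move each ¬ inward, flipping quantifiers it crosses:
  (∃s D(s)) ∨ (∃t B(t,t)) ∨ (∃m B(m,m))
All bound variables are already distinct, so no renaming is needed.
Finally move all quantifiers to the prefix:
  ∃s ∃t ∃m (D(s) ∨ B(t,t) ∨ B(m,m))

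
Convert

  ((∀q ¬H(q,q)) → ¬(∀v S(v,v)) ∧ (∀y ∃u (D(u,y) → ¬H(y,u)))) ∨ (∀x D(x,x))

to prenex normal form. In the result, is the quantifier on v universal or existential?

existential

First replace A → B with ¬A ∨ B.
  ¬(∀q ¬H(q,q)) ∨ ¬(∀v S(v,v)) ∧ (∀y ∃u (¬D(u,y) ∨ ¬H(y,u))) ∨ (∀x D(x,x))
Move each ¬ inward, flipping quantifiers it crosses:
  (∃q H(q,q)) ∨ (∃v ¬S(v,v)) ∧ (∀y ∃u (¬D(u,y) ∨ ¬H(y,u))) ∨ (∀x D(x,x))
All bound variables are already distinct, so no renaming is needed.
Extract every quantifier outward, since the variables are now distinct and don't occur free across branches:
  ∃q ∃v ∀y ∃u ∀x (H(q,q) ∨ ¬S(v,v) ∧ (¬D(u,y) ∨ ¬H(y,u)) ∨ D(x,x))
The quantifier ∀v sits under an odd number of negations (counting the antecedent side of each →), so it flips to ∃v.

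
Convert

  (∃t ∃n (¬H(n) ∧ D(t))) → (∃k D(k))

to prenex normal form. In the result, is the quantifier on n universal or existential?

First replace A → B with ¬A ∨ B.
  ¬(∃t ∃n (¬H(n) ∧ D(t))) ∨ (∃k D(k))
Move each ¬ inward, flipping quantifiers it crosses:
  (∀t ∀n (H(n) ∨ ¬D(t))) ∨ (∃k D(k))
Extract every quantifier outward, since the variables are now distinct and don't occur free across branches:
  ∀t ∀n ∃k (H(n) ∨ ¬D(t) ∨ D(k))
The quantifier ∃n sits under an odd number of negations (counting the antecedent side of each →), so it flips to ∀n.

universal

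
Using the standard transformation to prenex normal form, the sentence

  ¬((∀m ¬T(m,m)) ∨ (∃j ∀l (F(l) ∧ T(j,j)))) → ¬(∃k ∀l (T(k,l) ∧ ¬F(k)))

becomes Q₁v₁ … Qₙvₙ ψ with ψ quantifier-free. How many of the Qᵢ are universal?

3

Eliminate → and ↔ using ¬ and ∨.
  ¬¬((∀m ¬T(m,m)) ∨ (∃j ∀l (F(l) ∧ T(j,j)))) ∨ ¬(∃k ∀l (T(k,l) ∧ ¬F(k)))
Move each ¬ inward, flipping quantifiers it crosses:
  (∀m ¬T(m,m)) ∨ (∃j ∀l (F(l) ∧ T(j,j))) ∨ (∀k ∃l (¬T(k,l) ∨ F(k)))
Rename bound variables to avoid capture: l↦x.
  (∀m ¬T(m,m)) ∨ (∃j ∀l (F(l) ∧ T(j,j))) ∨ (∀k ∃x (¬T(k,x) ∨ F(k)))
Pull the quantifiers to the front (each side's bound variable is not free in the other side):
  ∀m ∃j ∀l ∀k ∃x (¬T(m,m) ∨ F(l) ∧ T(j,j) ∨ ¬T(k,x) ∨ F(k))
The prefix is ∀m ∃j ∀l ∀k ∃x: 3 universal, 2 existential.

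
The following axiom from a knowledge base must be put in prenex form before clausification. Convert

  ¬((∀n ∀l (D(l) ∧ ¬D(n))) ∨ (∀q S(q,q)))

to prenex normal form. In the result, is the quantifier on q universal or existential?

existential

Push ¬ through the quantifiers and connectives to reach negation normal form:
  (∃n ∃l (¬D(l) ∨ D(n))) ∧ (∃q ¬S(q,q))
All bound variables are already distinct, so no renaming is needed.
Finally move all quantifiers to the prefix:
  ∃n ∃l ∃q ((¬D(l) ∨ D(n)) ∧ ¬S(q,q))
The quantifier ∀q sits under an odd number of negations, so it flips to ∃q.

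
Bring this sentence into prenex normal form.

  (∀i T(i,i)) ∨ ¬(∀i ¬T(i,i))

Move each ¬ inward, flipping quantifiers it crosses:
  (∀i T(i,i)) ∨ (∃i T(i,i))
Rename bound variables to avoid capture: i↦p.
  (∀i T(i,i)) ∨ (∃p T(p,p))
Pull the quantifiers to the front (each side's bound variable is not free in the other side):
  ∀i ∃p (T(i,i) ∨ T(p,p))

∀i ∃p (T(i,i) ∨ T(p,p))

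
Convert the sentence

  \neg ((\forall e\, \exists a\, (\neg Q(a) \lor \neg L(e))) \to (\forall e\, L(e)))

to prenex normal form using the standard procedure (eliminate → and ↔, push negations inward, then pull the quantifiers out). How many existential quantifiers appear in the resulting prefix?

2

Rewrite implications/biconditionals: A → B as ¬A ∨ B.
  \neg (\neg (\forall e\, \exists a\, (\neg Q(a) \lor \neg L(e))) \lor (\forall e\, L(e)))
Move each ¬ inward, flipping quantifiers it crosses:
  (\forall e\, \exists a\, (\neg Q(a) \lor \neg L(e))) \land (\exists e\, \neg L(e))
Rename bound variables to avoid capture: e↦p.
  (\forall e\, \exists a\, (\neg Q(a) \lor \neg L(e))) \land (\exists p\, \neg L(p))
Extract every quantifier outward, since the variables are now distinct and don't occur free across branches:
  \forall e\, \exists a\, \exists p\, ((\neg Q(a) \lor \neg L(e)) \land \neg L(p))
The prefix is \forall e \exists a \exists p: 1 universal, 2 existential.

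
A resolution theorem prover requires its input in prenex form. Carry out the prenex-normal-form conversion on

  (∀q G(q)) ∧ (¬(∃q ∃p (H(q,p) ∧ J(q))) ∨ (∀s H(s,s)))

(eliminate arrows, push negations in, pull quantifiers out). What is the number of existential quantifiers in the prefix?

Move each ¬ inward, flipping quantifiers it crosses:
  (∀q G(q)) ∧ ((∀q ∀p (¬H(q,p) ∨ ¬J(q))) ∨ (∀s H(s,s)))
Standardize variables apart so no two quantifiers bind the same name: q↦r.
  (∀q G(q)) ∧ ((∀r ∀p (¬H(r,p) ∨ ¬J(r))) ∨ (∀s H(s,s)))
Finally move all quantifiers to the prefix:
  ∀q ∀r ∀p ∀s (G(q) ∧ (¬H(r,p) ∨ ¬J(r) ∨ H(s,s)))
The prefix is ∀q ∀r ∀p ∀s: 4 universal, 0 existential.

0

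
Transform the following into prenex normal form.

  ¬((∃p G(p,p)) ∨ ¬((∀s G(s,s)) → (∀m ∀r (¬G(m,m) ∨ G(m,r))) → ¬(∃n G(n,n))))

∀p ∃s ∃m ∃r ∀n (¬G(p,p) ∧ (¬G(s,s) ∨ G(m,m) ∧ ¬G(m,r) ∨ ¬G(n,n)))

Eliminate → and ↔ using ¬ and ∨.
  ¬((∃p G(p,p)) ∨ ¬(¬(∀s G(s,s)) ∨ ¬(∀m ∀r (¬G(m,m) ∨ G(m,r))) ∨ ¬(∃n G(n,n))))
Drive negations inward (¬∀x A ≡ ∃x ¬A, ¬∃x A ≡ ∀x ¬A, De Morgan for ∧/∨):
  (∀p ¬G(p,p)) ∧ ((∃s ¬G(s,s)) ∨ (∃m ∃r (G(m,m) ∧ ¬G(m,r))) ∨ (∀n ¬G(n,n)))
Pull the quantifiers to the front (each side's bound variable is not free in the other side):
  ∀p ∃s ∃m ∃r ∀n (¬G(p,p) ∧ (¬G(s,s) ∨ G(m,m) ∧ ¬G(m,r) ∨ ¬G(n,n)))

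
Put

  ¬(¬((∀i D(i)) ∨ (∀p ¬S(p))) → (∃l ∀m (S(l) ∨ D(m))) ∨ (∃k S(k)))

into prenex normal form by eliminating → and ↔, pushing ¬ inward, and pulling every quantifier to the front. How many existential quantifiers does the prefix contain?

3

Eliminate → and ↔ using ¬ and ∨.
  ¬(¬¬((∀i D(i)) ∨ (∀p ¬S(p))) ∨ (∃l ∀m (S(l) ∨ D(m))) ∨ (∃k S(k)))
Move each ¬ inward, flipping quantifiers it crosses:
  (∃i ¬D(i)) ∧ (∃p S(p)) ∧ (∀l ∃m (¬S(l) ∧ ¬D(m))) ∧ (∀k ¬S(k))
All bound variables are already distinct, so no renaming is needed.
Pull the quantifiers to the front (each side's bound variable is not free in the other side):
  ∃i ∃p ∀l ∃m ∀k (¬D(i) ∧ S(p) ∧ ¬S(l) ∧ ¬D(m) ∧ ¬S(k))
The prefix is ∃i ∃p ∀l ∃m ∀k: 2 universal, 3 existential.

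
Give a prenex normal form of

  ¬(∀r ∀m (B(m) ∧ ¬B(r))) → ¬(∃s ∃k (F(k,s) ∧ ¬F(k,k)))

Rewrite implications/biconditionals: A → B as ¬A ∨ B.
  ¬¬(∀r ∀m (B(m) ∧ ¬B(r))) ∨ ¬(∃s ∃k (F(k,s) ∧ ¬F(k,k)))
Move each ¬ inward, flipping quantifiers it crosses:
  (∀r ∀m (B(m) ∧ ¬B(r))) ∨ (∀s ∀k (¬F(k,s) ∨ F(k,k)))
Finally move all quantifiers to the prefix:
  ∀r ∀m ∀s ∀k (B(m) ∧ ¬B(r) ∨ ¬F(k,s) ∨ F(k,k))

∀r ∀m ∀s ∀k (B(m) ∧ ¬B(r) ∨ ¬F(k,s) ∨ F(k,k))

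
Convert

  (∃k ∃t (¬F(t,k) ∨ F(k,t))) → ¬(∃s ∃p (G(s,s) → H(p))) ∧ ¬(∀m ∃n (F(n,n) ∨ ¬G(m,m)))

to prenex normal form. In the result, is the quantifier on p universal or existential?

First replace A → B with ¬A ∨ B.
  ¬(∃k ∃t (¬F(t,k) ∨ F(k,t))) ∨ ¬(∃s ∃p (¬G(s,s) ∨ H(p))) ∧ ¬(∀m ∃n (F(n,n) ∨ ¬G(m,m)))
Push ¬ through the quantifiers and connectives to reach negation normal form:
  (∀k ∀t (F(t,k) ∧ ¬F(k,t))) ∨ (∀s ∀p (G(s,s) ∧ ¬H(p))) ∧ (∃m ∀n (¬F(n,n) ∧ G(m,m)))
Finally move all quantifiers to the prefix:
  ∀k ∀t ∀s ∀p ∃m ∀n (F(t,k) ∧ ¬F(k,t) ∨ G(s,s) ∧ ¬H(p) ∧ ¬F(n,n) ∧ G(m,m))
The quantifier ∃p sits under an odd number of negations (counting the antecedent side of each →), so it flips to ∀p.

universal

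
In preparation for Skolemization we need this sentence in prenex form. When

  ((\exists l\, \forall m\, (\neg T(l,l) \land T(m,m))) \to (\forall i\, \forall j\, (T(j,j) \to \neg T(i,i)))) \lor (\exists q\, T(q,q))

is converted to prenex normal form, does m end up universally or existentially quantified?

existential

Eliminate → and ↔ using ¬ and ∨.
  \neg (\exists l\, \forall m\, (\neg T(l,l) \land T(m,m))) \lor (\forall i\, \forall j\, (\neg T(j,j) \lor \neg T(i,i))) \lor (\exists q\, T(q,q))
Drive negations inward (¬∀x A ≡ ∃x ¬A, ¬∃x A ≡ ∀x ¬A, De Morgan for ∧/∨):
  (\forall l\, \exists m\, (T(l,l) \lor \neg T(m,m))) \lor (\forall i\, \forall j\, (\neg T(j,j) \lor \neg T(i,i))) \lor (\exists q\, T(q,q))
Extract every quantifier outward, since the variables are now distinct and don't occur free across branches:
  \forall l\, \exists m\, \forall i\, \forall j\, \exists q\, (T(l,l) \lor \neg T(m,m) \lor \neg T(j,j) \lor \neg T(i,i) \lor T(q,q))
The quantifier \forall m sits under an odd number of negations (counting the antecedent side of each →), so it flips to \exists m.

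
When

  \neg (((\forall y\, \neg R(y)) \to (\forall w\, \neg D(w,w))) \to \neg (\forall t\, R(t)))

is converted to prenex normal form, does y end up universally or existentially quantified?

existential

Eliminate → and ↔ using ¬ and ∨.
  \neg (\neg (\neg (\forall y\, \neg R(y)) \lor (\forall w\, \neg D(w,w))) \lor \neg (\forall t\, R(t)))
Push ¬ through the quantifiers and connectives to reach negation normal form:
  ((\exists y\, R(y)) \lor (\forall w\, \neg D(w,w))) \land (\forall t\, R(t))
Finally move all quantifiers to the prefix:
  \exists y\, \forall w\, \forall t\, ((R(y) \lor \neg D(w,w)) \land R(t))
The quantifier \forall y sits under an odd number of negations (counting the antecedent side of each →), so it flips to \exists y.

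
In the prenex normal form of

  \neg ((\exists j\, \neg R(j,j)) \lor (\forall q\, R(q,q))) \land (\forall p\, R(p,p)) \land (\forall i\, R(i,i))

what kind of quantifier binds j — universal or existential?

Move each ¬ inward, flipping quantifiers it crosses:
  (\forall j\, R(j,j)) \land (\exists q\, \neg R(q,q)) \land (\forall p\, R(p,p)) \land (\forall i\, R(i,i))
Finally move all quantifiers to the prefix:
  \forall j\, \exists q\, \forall p\, \forall i\, (R(j,j) \land \neg R(q,q) \land R(p,p) \land R(i,i))
The quantifier \exists j sits under an odd number of negations, so it flips to \forall j.

universal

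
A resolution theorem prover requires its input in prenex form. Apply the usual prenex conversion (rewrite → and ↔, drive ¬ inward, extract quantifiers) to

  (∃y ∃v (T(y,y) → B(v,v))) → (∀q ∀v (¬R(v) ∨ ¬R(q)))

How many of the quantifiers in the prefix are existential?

0

First replace A → B with ¬A ∨ B.
  ¬(∃y ∃v (¬T(y,y) ∨ B(v,v))) ∨ (∀q ∀v (¬R(v) ∨ ¬R(q)))
Push ¬ through the quantifiers and connectives to reach negation normal form:
  (∀y ∀v (T(y,y) ∧ ¬B(v,v))) ∨ (∀q ∀v (¬R(v) ∨ ¬R(q)))
Rename bound variables to avoid capture: v↦z1.
  (∀y ∀v (T(y,y) ∧ ¬B(v,v))) ∨ (∀q ∀z1 (¬R(z1) ∨ ¬R(q)))
Finally move all quantifiers to the prefix:
  ∀y ∀v ∀q ∀z1 (T(y,y) ∧ ¬B(v,v) ∨ ¬R(z1) ∨ ¬R(q))
The prefix is ∀y ∀v ∀q ∀z1: 4 universal, 0 existential.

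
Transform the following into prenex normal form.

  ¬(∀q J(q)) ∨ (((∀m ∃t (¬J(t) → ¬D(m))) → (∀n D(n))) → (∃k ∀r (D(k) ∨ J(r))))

First replace A → B with ¬A ∨ B.
  ¬(∀q J(q)) ∨ ¬(¬(∀m ∃t (¬¬J(t) ∨ ¬D(m))) ∨ (∀n D(n))) ∨ (∃k ∀r (D(k) ∨ J(r)))
Move each ¬ inward, flipping quantifiers it crosses:
  (∃q ¬J(q)) ∨ (∀m ∃t (J(t) ∨ ¬D(m))) ∧ (∃n ¬D(n)) ∨ (∃k ∀r (D(k) ∨ J(r)))
All bound variables are already distinct, so no renaming is needed.
Finally move all quantifiers to the prefix:
  ∃q ∀m ∃t ∃n ∃k ∀r (¬J(q) ∨ (J(t) ∨ ¬D(m)) ∧ ¬D(n) ∨ D(k) ∨ J(r))

∃q ∀m ∃t ∃n ∃k ∀r (¬J(q) ∨ (J(t) ∨ ¬D(m)) ∧ ¬D(n) ∨ D(k) ∨ J(r))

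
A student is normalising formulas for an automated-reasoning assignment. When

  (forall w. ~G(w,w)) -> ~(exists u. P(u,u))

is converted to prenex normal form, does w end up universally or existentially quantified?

Rewrite implications/biconditionals: A → B as ¬A ∨ B.
  ~(forall w. ~G(w,w)) | ~(exists u. P(u,u))
Drive negations inward (¬∀x A ≡ ∃x ¬A, ¬∃x A ≡ ∀x ¬A, De Morgan for ∧/∨):
  (exists w. G(w,w)) | (forall u. ~P(u,u))
All bound variables are already distinct, so no renaming is needed.
Pull the quantifiers to the front (each side's bound variable is not free in the other side):
  exists w. forall u. (G(w,w) | ~P(u,u))
The quantifier forall w sits under an odd number of negations (counting the antecedent side of each →), so it flips to exists w.

existential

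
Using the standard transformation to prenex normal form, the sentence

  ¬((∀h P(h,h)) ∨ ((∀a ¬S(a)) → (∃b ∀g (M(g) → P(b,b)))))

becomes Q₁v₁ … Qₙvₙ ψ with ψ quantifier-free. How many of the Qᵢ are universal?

2

Rewrite implications/biconditionals: A → B as ¬A ∨ B.
  ¬((∀h P(h,h)) ∨ ¬(∀a ¬S(a)) ∨ (∃b ∀g (¬M(g) ∨ P(b,b))))
Drive negations inward (¬∀x A ≡ ∃x ¬A, ¬∃x A ≡ ∀x ¬A, De Morgan for ∧/∨):
  (∃h ¬P(h,h)) ∧ (∀a ¬S(a)) ∧ (∀b ∃g (M(g) ∧ ¬P(b,b)))
All bound variables are already distinct, so no renaming is needed.
Extract every quantifier outward, since the variables are now distinct and don't occur free across branches:
  ∃h ∀a ∀b ∃g (¬P(h,h) ∧ ¬S(a) ∧ M(g) ∧ ¬P(b,b))
The prefix is ∃h ∀a ∀b ∃g: 2 universal, 2 existential.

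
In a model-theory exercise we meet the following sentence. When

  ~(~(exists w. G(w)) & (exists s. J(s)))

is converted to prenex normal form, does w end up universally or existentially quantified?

Drive negations inward (¬∀x A ≡ ∃x ¬A, ¬∃x A ≡ ∀x ¬A, De Morgan for ∧/∨):
  (exists w. G(w)) | (forall s. ~J(s))
Pull the quantifiers to the front (each side's bound variable is not free in the other side):
  exists w. forall s. (G(w) | ~J(s))
The quantifier exists w sits under an even number of negations, so it remains existential.

existential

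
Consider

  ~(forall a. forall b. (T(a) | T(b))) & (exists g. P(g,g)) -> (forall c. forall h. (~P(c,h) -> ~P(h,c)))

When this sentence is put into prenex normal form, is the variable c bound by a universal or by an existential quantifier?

universal

Rewrite implications/biconditionals: A → B as ¬A ∨ B.
  ~(~(forall a. forall b. (T(a) | T(b))) & (exists g. P(g,g))) | (forall c. forall h. (~~P(c,h) | ~P(h,c)))
Move each ¬ inward, flipping quantifiers it crosses:
  (forall a. forall b. (T(a) | T(b))) | (forall g. ~P(g,g)) | (forall c. forall h. (P(c,h) | ~P(h,c)))
All bound variables are already distinct, so no renaming is needed.
Pull the quantifiers to the front (each side's bound variable is not free in the other side):
  forall a. forall b. forall g. forall c. forall h. (T(a) | T(b) | ~P(g,g) | P(c,h) | ~P(h,c))
The quantifier forall c sits under an even number of negations (counting the antecedent side of each →), so it remains universal.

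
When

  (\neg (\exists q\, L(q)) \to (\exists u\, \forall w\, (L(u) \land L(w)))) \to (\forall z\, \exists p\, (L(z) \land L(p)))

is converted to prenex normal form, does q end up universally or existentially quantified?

universal

First replace A → B with ¬A ∨ B.
  \neg (\neg \neg (\exists q\, L(q)) \lor (\exists u\, \forall w\, (L(u) \land L(w)))) \lor (\forall z\, \exists p\, (L(z) \land L(p)))
Drive negations inward (¬∀x A ≡ ∃x ¬A, ¬∃x A ≡ ∀x ¬A, De Morgan for ∧/∨):
  (\forall q\, \neg L(q)) \land (\forall u\, \exists w\, (\neg L(u) \lor \neg L(w))) \lor (\forall z\, \exists p\, (L(z) \land L(p)))
All bound variables are already distinct, so no renaming is needed.
Pull the quantifiers to the front (each side's bound variable is not free in the other side):
  \forall q\, \forall u\, \exists w\, \forall z\, \exists p\, (\neg L(q) \land (\neg L(u) \lor \neg L(w)) \lor L(z) \land L(p))
The quantifier \exists q sits under an odd number of negations (counting the antecedent side of each →), so it flips to \forall q.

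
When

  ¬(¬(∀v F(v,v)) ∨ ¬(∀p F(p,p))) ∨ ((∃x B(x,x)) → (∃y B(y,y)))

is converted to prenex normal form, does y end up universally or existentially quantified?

existential

Eliminate → and ↔ using ¬ and ∨.
  ¬(¬(∀v F(v,v)) ∨ ¬(∀p F(p,p))) ∨ ¬(∃x B(x,x)) ∨ (∃y B(y,y))
Push ¬ through the quantifiers and connectives to reach negation normal form:
  (∀v F(v,v)) ∧ (∀p F(p,p)) ∨ (∀x ¬B(x,x)) ∨ (∃y B(y,y))
All bound variables are already distinct, so no renaming is needed.
Pull the quantifiers to the front (each side's bound variable is not free in the other side):
  ∀v ∀p ∀x ∃y (F(v,v) ∧ F(p,p) ∨ ¬B(x,x) ∨ B(y,y))
The quantifier ∃y sits under an even number of negations (counting the antecedent side of each →), so it remains existential.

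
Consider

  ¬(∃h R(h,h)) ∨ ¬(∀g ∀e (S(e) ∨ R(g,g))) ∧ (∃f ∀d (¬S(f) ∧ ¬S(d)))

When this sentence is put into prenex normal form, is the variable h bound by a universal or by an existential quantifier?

universal

Drive negations inward (¬∀x A ≡ ∃x ¬A, ¬∃x A ≡ ∀x ¬A, De Morgan for ∧/∨):
  (∀h ¬R(h,h)) ∨ (∃g ∃e (¬S(e) ∧ ¬R(g,g))) ∧ (∃f ∀d (¬S(f) ∧ ¬S(d)))
All bound variables are already distinct, so no renaming is needed.
Pull the quantifiers to the front (each side's bound variable is not free in the other side):
  ∀h ∃g ∃e ∃f ∀d (¬R(h,h) ∨ ¬S(e) ∧ ¬R(g,g) ∧ ¬S(f) ∧ ¬S(d))
The quantifier ∃h sits under an odd number of negations, so it flips to ∀h.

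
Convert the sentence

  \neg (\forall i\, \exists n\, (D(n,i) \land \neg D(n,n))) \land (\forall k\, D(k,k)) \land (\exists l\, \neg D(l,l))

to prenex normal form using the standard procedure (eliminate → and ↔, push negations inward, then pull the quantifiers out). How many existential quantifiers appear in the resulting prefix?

Move each ¬ inward, flipping quantifiers it crosses:
  (\exists i\, \forall n\, (\neg D(n,i) \lor D(n,n))) \land (\forall k\, D(k,k)) \land (\exists l\, \neg D(l,l))
Pull the quantifiers to the front (each side's bound variable is not free in the other side):
  \exists i\, \forall n\, \forall k\, \exists l\, ((\neg D(n,i) \lor D(n,n)) \land D(k,k) \land \neg D(l,l))
The prefix is \exists i \forall n \forall k \exists l: 2 universal, 2 existential.

2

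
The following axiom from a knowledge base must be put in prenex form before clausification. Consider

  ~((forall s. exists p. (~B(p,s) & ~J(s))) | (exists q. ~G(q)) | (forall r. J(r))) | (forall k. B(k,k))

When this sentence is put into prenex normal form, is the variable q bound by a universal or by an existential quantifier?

universal

Push ¬ through the quantifiers and connectives to reach negation normal form:
  (exists s. forall p. (B(p,s) | J(s))) & (forall q. G(q)) & (exists r. ~J(r)) | (forall k. B(k,k))
All bound variables are already distinct, so no renaming is needed.
Finally move all quantifiers to the prefix:
  exists s. forall p. forall q. exists r. forall k. ((B(p,s) | J(s)) & G(q) & ~J(r) | B(k,k))
The quantifier exists q sits under an odd number of negations, so it flips to forall q.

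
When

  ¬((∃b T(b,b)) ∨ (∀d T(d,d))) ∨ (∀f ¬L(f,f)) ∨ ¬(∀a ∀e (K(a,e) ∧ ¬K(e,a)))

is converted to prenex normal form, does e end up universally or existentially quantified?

existential

Drive negations inward (¬∀x A ≡ ∃x ¬A, ¬∃x A ≡ ∀x ¬A, De Morgan for ∧/∨):
  (∀b ¬T(b,b)) ∧ (∃d ¬T(d,d)) ∨ (∀f ¬L(f,f)) ∨ (∃a ∃e (¬K(a,e) ∨ K(e,a)))
All bound variables are already distinct, so no renaming is needed.
Finally move all quantifiers to the prefix:
  ∀b ∃d ∀f ∃a ∃e (¬T(b,b) ∧ ¬T(d,d) ∨ ¬L(f,f) ∨ ¬K(a,e) ∨ K(e,a))
The quantifier ∀e sits under an odd number of negations, so it flips to ∃e.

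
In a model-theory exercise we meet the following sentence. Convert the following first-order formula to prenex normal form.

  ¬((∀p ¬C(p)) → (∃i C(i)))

Eliminate → and ↔ using ¬ and ∨.
  ¬(¬(∀p ¬C(p)) ∨ (∃i C(i)))
Push ¬ through the quantifiers and connectives to reach negation normal form:
  (∀p ¬C(p)) ∧ (∀i ¬C(i))
All bound variables are already distinct, so no renaming is needed.
Finally move all quantifiers to the prefix:
  ∀p ∀i (¬C(p) ∧ ¬C(i))

∀p ∀i (¬C(p) ∧ ¬C(i))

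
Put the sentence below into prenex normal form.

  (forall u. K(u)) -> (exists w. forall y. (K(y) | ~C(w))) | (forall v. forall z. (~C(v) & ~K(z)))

First replace A → B with ¬A ∨ B.
  ~(forall u. K(u)) | (exists w. forall y. (K(y) | ~C(w))) | (forall v. forall z. (~C(v) & ~K(z)))
Push ¬ through the quantifiers and connectives to reach negation normal form:
  (exists u. ~K(u)) | (exists w. forall y. (K(y) | ~C(w))) | (forall v. forall z. (~C(v) & ~K(z)))
All bound variables are already distinct, so no renaming is needed.
Finally move all quantifiers to the prefix:
  exists u. exists w. forall y. forall v. forall z. (~K(u) | K(y) | ~C(w) | ~C(v) & ~K(z))

exists u. exists w. forall y. forall v. forall z. (~K(u) | K(y) | ~C(w) | ~C(v) & ~K(z))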